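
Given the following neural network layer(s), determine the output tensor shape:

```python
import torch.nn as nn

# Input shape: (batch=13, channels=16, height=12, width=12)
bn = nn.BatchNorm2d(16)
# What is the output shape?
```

Input: (13, 16, 12, 12) -> Output: (13, 16, 12, 12)

Answer: (13, 16, 12, 12)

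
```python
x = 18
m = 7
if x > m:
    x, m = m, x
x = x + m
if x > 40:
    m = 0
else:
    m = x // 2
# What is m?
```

Trace:
`x = 18` → x = 18
`m = 7` → m = 7
`if x > m: ...` → x > m is True → x = 7; m = 18
`x = x + m` → x = 25
`if x > 40: ...` → x > 40 is False, take else branch → m = 12
So m = 12

Answer: 12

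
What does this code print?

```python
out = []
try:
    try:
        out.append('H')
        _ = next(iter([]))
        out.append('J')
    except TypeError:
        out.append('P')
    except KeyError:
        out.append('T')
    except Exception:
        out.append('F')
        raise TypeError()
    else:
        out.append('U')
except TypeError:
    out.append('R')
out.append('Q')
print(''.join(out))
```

Execution trace: 'H' (inner try body) → 'F' (inner except Exception) → 'R' (outer except TypeError) → 'Q' (after the try/except). Output: HFRQ

Answer: HFRQ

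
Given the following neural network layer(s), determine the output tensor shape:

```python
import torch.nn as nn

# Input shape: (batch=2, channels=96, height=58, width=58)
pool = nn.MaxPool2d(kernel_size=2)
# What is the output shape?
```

Input: (2, 96, 58, 58) -> Output: (2, 96, 29, 29)

Answer: (2, 96, 29, 29)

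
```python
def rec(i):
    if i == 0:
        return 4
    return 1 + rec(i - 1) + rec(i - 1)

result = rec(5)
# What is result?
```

rec(i) = 1 + 2·rec(i-1), rec(0)=4. Closed form: (4+1)·2^5 - 1 = 159.

Answer: 159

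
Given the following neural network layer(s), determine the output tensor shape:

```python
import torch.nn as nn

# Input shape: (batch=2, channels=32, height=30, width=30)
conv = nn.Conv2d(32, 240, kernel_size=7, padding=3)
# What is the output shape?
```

Input: (2, 32, 30, 30) -> Output: (2, 240, 30, 30)

Answer: (2, 240, 30, 30)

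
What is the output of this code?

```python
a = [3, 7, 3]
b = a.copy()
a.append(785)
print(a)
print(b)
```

Key concept: list.copy() creates independent copy.
Step by step:
`a = [3, 7, 3]` → a = [3, 7, 3]
`b = a.copy()` → b = [3, 7, 3]
`a.append(785)` → a = [3, 7, 3, 785]
`print(a)` → prints [3, 7, 3, 785]
`print(b)` → prints [3, 7, 3]

Answer:
[3, 7, 3, 785]
[3, 7, 3]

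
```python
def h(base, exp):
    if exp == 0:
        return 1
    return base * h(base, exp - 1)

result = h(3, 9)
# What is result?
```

h(3, 9) = 3 * 3 * 3 * 3 * 3 * 3 * 3 * 3 * 3 = 19683

Answer: 19683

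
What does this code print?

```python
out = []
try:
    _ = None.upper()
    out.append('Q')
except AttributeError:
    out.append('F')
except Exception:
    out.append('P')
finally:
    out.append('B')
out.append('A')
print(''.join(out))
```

Execution trace: 'F' (except AttributeError) → 'B' (finally) → 'A' (after the try/except). Output: FBA

Answer: FBA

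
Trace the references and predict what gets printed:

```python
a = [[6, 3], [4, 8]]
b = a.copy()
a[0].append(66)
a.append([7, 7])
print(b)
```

Key concept: shallow copy with nested lists.
Step by step:
`a = [[6, 3], [4, 8]]` → a = [[6, 3], [4, 8]]
`b = a.copy()` → b = [[6, 3], [4, 8]]
`a[0].append(66)` → a = [[6, 3, 66], [4, 8]]; b = [[6, 3, 66], [4, 8]]
`a.append([7, 7])` → a = [[6, 3, 66], [4, 8], [7, 7]]
`print(b)` → prints [[6, 3, 66], [4, 8]]

Answer: [[6, 3, 66], [4, 8]]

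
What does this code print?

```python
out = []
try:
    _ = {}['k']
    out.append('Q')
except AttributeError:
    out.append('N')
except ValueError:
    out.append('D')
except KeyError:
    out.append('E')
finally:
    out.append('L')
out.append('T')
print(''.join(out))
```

Execution trace: 'E' (except KeyError) → 'L' (finally) → 'T' (after the try/except). Output: ELT

Answer: ELT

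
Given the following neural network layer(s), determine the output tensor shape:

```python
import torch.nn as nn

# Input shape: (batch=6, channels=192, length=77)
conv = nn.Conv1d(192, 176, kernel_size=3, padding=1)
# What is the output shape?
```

Input: (6, 192, 77) -> Output: (6, 176, 77)

Answer: (6, 176, 77)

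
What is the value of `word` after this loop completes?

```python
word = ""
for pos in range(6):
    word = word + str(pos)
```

Concatenate digits 0 to 5
`word` takes the values: "" → "0" → "01" → "012" → "0123" → "01234" → "012345"

Answer: "012345"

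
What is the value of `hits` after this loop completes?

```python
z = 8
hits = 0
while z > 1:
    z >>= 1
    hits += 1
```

Count right shifts until 1
`hits` takes the values: 0 → 1 → 2 → 3

Answer: 3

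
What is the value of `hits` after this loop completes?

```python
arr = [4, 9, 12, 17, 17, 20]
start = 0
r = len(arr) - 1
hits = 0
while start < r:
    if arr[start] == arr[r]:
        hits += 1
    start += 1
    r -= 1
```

Count matching pairs from ends
`hits` takes the values: 0

Answer: 0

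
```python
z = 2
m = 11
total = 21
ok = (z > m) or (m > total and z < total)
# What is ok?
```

Trace:
`z = 2` → z = 2
`m = 11` → m = 11
`total = 21` → total = 21
`ok = (z > m) or (m > total and z < total)` → ok = False
So ok = False

Answer: False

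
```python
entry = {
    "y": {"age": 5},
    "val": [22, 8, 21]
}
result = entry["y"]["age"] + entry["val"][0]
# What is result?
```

Trace:
`entry = { ...` → entry = {'y': {'age': 5}, 'val': [22, 8, 21]}
`result = entry["y"]["age"] + entry["val"][0]` → result = 27
So result = 27

Answer: 27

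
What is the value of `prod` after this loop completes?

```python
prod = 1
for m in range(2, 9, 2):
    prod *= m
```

Product of even numbers 2 to 8
`prod` takes the values: 1 → 2 → 8 → 48 → 384

Answer: 384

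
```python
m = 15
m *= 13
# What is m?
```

Trace:
`m = 15` → m = 15
`m *= 13` → m = 195
So m = 195

Answer: 195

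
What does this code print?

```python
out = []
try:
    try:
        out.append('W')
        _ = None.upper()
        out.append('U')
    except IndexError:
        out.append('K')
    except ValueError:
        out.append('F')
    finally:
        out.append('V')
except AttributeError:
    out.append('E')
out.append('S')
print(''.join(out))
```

Execution trace: 'W' (try body) → 'V' (finally) → 'E' (outer except AttributeError) → 'S' (after the try/except). Output: WVES

Answer: WVES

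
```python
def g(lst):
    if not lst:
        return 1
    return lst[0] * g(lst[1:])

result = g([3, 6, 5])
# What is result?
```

Product over [3, 6, 5] = 3 * 6 * 5 = 90

Answer: 90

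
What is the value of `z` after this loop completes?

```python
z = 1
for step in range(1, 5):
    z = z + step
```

Start at 1, add 1 through 4
`z` takes the values: 1 → 2 → 4 → 7 → 11

Answer: 11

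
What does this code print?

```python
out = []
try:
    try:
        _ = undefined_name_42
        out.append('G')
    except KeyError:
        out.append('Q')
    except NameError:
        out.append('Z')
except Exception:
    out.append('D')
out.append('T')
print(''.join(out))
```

Execution trace: 'Z' (inner except NameError) → 'T' (after the try/except). Output: ZT

Answer: ZT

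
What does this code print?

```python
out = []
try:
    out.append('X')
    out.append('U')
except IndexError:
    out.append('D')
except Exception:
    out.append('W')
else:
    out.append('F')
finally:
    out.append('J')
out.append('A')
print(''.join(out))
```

Execution trace: 'X' (try body) → 'U' (try body, no exception) → 'F' (else) → 'J' (finally) → 'A' (after the try/except). Output: XUFJA

Answer: XUFJA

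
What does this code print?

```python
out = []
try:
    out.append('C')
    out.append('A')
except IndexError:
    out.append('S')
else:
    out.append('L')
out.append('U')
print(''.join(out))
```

Execution trace: 'C' (try body) → 'A' (try body, no exception) → 'L' (else) → 'U' (after the try/except). Output: CALU

Answer: CALU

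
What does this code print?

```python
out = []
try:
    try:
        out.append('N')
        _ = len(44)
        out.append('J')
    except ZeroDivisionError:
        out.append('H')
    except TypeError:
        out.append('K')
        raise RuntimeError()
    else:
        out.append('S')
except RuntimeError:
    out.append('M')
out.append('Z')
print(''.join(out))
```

Execution trace: 'N' (inner try body) → 'K' (inner except TypeError) → 'M' (outer except RuntimeError) → 'Z' (after the try/except). Output: NKMZ

Answer: NKMZ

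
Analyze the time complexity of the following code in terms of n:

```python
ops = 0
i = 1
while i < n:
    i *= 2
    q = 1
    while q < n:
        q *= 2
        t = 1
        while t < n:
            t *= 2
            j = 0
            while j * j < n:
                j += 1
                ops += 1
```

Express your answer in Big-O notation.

Each loop level contributes: log n × log n × log n × √n. Multiplying the contributions gives O(√n log^3 n).

Answer: O(√n log^3 n)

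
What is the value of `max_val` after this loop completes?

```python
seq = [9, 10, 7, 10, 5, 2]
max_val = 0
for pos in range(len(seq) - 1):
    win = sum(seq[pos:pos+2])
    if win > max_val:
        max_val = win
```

Max sum of 2-element window in [9, 10, 7, 10, 5, 2]
`max_val` takes the values: 0 → 19

Answer: 19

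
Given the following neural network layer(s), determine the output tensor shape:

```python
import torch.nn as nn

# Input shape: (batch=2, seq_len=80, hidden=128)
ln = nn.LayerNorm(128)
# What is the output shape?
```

Input: (2, 80, 128) -> Output: (2, 80, 128)

Answer: (2, 80, 128)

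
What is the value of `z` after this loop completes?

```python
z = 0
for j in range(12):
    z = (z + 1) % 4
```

Increment mod 4, 12 times = 0
`z` takes the values: 0 → 1 → 2 → 3 → 0 → 1 → 2 → 3 → 0 → 1 → 2 → 3 → 0

Answer: 0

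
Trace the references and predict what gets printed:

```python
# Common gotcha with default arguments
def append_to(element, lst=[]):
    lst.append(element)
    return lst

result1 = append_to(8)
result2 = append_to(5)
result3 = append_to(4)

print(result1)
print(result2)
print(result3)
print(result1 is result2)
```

Key concept: mutable default argument gotcha.
Step by step:
`result1 = append_to(8)` → result1 = [8]
`result2 = append_to(5)` → result1 = [8, 5] (same object as result2); result2 = [8, 5] (same object as result1)
`result3 = append_to(4)` → result1 = [8, 5, 4] (same object as result2, result3); result2 = [8, 5, 4] (same object as result1, result3); result3 = [8, 5, 4] (same object as result1, result2)
`print(result1)` → prints [8, 5, 4]
`print(result2)` → prints [8, 5, 4]
`print(result3)` → prints [8, 5, 4]
`print(result1 is result2)` → prints True

Answer:
[8, 5, 4]
[8, 5, 4]
[8, 5, 4]
True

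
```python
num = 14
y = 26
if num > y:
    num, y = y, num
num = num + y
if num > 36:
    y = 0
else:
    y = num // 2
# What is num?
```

Trace:
`num = 14` → num = 14
`y = 26` → y = 26
`if num > y: ...` → num > y is False → no variable changes
`num = num + y` → num = 40
`if num > 36: ...` → num > 36 is True → y = 0
So num = 40

Answer: 40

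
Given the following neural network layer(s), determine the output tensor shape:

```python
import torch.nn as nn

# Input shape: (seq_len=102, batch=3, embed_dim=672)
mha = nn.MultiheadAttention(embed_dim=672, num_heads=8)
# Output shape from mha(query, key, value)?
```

Input: (102, 3, 672) -> Output: (102, 3, 672)

Answer: (102, 3, 672)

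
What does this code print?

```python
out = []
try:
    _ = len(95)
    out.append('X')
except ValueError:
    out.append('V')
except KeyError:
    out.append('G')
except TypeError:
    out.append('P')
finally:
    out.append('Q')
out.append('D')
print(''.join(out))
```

Execution trace: 'P' (except TypeError) → 'Q' (finally) → 'D' (after the try/except). Output: PQD

Answer: PQD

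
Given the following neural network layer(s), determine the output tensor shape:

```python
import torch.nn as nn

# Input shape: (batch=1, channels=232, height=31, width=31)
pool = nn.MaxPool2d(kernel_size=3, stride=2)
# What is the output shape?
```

Input: (1, 232, 31, 31) -> Output: (1, 232, 15, 15)

Answer: (1, 232, 15, 15)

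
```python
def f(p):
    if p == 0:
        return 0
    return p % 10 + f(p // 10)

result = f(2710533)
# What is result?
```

Sum of digits of 2710533: 3 + 3 + 5 + 0 + 1 + 7 + 2 = 21

Answer: 21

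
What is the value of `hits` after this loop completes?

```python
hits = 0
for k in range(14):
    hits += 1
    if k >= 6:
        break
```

Loop breaks when k reaches 6, hits is 7
`hits` takes the values: 0 → 1 → 2 → 3 → 4 → 5 → 6 → 7

Answer: 7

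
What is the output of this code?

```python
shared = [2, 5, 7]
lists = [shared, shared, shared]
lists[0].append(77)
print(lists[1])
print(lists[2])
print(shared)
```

Key concept: list of same reference.
Step by step:
`shared = [2, 5, 7]` → shared = [2, 5, 7]
`lists = [shared, shared, shared]` → lists = [[2, 5, 7], [2, 5, 7], [2, 5, 7]]
`lists[0].append(77)` → shared = [2, 5, 7, 77]; lists = [[2, 5, 7, 77], [2, 5, 7, 77], [2, 5, 7, 77]]
`print(lists[1])` → prints [2, 5, 7, 77]
`print(lists[2])` → prints [2, 5, 7, 77]
`print(shared)` → prints [2, 5, 7, 77]

Answer:
[2, 5, 7, 77]
[2, 5, 7, 77]
[2, 5, 7, 77]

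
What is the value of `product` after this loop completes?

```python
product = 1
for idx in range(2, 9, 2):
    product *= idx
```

Product of even numbers 2 to 8
`product` takes the values: 1 → 2 → 8 → 48 → 384

Answer: 384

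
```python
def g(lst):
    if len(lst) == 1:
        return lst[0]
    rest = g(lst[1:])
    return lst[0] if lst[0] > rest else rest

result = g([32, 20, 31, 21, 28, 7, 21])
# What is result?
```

Recursive max over [32, 20, 31, 21, 28, 7, 21] = 32

Answer: 32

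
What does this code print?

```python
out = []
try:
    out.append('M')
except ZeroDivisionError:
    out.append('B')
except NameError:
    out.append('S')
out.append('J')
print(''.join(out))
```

Execution trace: 'M' (try body, no exception) → 'J' (after the try/except). Output: MJ

Answer: MJ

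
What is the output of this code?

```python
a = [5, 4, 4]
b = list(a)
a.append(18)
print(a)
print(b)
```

Key concept: list() constructor creates copy.
Step by step:
`a = [5, 4, 4]` → a = [5, 4, 4]
`b = list(a)` → b = [5, 4, 4]
`a.append(18)` → a = [5, 4, 4, 18]
`print(a)` → prints [5, 4, 4, 18]
`print(b)` → prints [5, 4, 4]

Answer:
[5, 4, 4, 18]
[5, 4, 4]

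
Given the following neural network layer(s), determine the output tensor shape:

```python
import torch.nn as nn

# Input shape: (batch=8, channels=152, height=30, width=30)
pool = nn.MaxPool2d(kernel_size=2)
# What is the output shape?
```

Input: (8, 152, 30, 30) -> Output: (8, 152, 15, 15)

Answer: (8, 152, 15, 15)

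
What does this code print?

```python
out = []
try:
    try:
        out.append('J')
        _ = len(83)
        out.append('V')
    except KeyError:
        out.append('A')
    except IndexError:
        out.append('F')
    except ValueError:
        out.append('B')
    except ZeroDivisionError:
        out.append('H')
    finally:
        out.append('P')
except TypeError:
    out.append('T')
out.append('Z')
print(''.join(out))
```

Execution trace: 'J' (try body) → 'P' (finally) → 'T' (outer except TypeError) → 'Z' (after the try/except). Output: JPTZ

Answer: JPTZ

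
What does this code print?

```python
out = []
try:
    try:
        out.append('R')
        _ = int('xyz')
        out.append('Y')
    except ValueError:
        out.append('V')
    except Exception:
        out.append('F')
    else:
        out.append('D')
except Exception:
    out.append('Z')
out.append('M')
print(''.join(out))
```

Execution trace: 'R' (inner try body) → 'V' (inner except ValueError) → 'M' (after the try/except). Output: RVM

Answer: RVM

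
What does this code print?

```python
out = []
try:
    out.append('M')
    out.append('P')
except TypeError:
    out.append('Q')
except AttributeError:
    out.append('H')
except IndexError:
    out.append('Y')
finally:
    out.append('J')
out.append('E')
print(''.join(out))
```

Execution trace: 'M' (try body) → 'P' (try body, no exception) → 'J' (finally) → 'E' (after the try/except). Output: MPJE

Answer: MPJE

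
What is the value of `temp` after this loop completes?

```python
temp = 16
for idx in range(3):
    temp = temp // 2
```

Halve 3 times: 16 // 2^3 = 2
`temp` takes the values: 16 → 8 → 4 → 2

Answer: 2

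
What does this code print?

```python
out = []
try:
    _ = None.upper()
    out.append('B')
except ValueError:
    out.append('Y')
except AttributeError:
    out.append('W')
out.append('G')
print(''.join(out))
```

Execution trace: 'W' (except AttributeError) → 'G' (after the try/except). Output: WG

Answer: WG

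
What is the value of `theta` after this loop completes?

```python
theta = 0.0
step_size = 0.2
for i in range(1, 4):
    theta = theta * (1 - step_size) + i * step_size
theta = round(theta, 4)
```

Moving average with lr=0.2
`theta` takes the values: 0.0 → 0.2 → 0.56 → 1.048

Answer: 1.048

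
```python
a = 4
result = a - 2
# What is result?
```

Trace:
`a = 4` → a = 4
`result = a - 2` → result = 2
So result = 2

Answer: 2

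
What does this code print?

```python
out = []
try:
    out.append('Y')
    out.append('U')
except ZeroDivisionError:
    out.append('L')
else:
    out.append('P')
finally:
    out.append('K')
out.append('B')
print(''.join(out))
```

Execution trace: 'Y' (try body) → 'U' (try body, no exception) → 'P' (else) → 'K' (finally) → 'B' (after the try/except). Output: YUPKB

Answer: YUPKB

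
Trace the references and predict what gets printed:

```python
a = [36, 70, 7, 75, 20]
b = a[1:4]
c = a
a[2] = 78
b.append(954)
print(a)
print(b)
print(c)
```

Key concept: slice vs alias.
Step by step:
`a = [36, 70, 7, 75, 20]` → a = [36, 70, 7, 75, 20]
`b = a[1:4]` → b = [70, 7, 75]
`c = a` → c = [36, 70, 7, 75, 20] (same object as a)
`a[2] = 78` → a = [36, 70, 78, 75, 20] (same object as c); c = [36, 70, 78, 75, 20] (same object as a)
`b.append(954)` → b = [70, 7, 75, 954]
`print(a)` → prints [36, 70, 78, 75, 20]
`print(b)` → prints [70, 7, 75, 954]
`print(c)` → prints [36, 70, 78, 75, 20]

Answer:
[36, 70, 78, 75, 20]
[70, 7, 75, 954]
[36, 70, 78, 75, 20]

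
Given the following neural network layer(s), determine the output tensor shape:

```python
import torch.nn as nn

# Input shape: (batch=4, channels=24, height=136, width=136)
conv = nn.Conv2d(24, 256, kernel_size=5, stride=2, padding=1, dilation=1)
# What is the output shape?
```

Input: (4, 24, 136, 136) -> Output: (4, 256, 67, 67)

Answer: (4, 256, 67, 67)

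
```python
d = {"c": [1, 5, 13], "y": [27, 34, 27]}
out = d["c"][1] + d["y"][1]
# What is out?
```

Trace:
`d = {"c": [1, 5, 13], "y": [27, 34, 27]}` → d = {'c': [1, 5, 13], 'y': [27, 34, 27]}
`out = d["c"][1] + d["y"][1]` → out = 39
So out = 39

Answer: 39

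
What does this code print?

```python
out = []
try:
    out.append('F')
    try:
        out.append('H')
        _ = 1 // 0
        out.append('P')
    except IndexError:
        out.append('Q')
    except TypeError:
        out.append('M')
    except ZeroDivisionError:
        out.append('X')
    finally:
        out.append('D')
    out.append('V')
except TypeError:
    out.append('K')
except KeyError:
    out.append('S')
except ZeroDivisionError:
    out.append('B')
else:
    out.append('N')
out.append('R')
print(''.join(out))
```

Execution trace: 'F' (try body) → 'H' (inner try body) → 'X' (inner except ZeroDivisionError) → 'D' (inner finally) → 'V' (try body, no exception) → 'N' (else) → 'R' (after the try/except). Output: FHXDVNR

Answer: FHXDVNR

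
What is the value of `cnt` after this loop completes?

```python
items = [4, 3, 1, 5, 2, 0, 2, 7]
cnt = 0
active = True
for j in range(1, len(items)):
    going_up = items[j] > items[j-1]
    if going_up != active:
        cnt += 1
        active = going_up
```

Count direction changes in [4, 3, 1, 5, 2, 0, 2, 7]
`cnt` takes the values: 0 → 1 → 2 → 3 → 4

Answer: 4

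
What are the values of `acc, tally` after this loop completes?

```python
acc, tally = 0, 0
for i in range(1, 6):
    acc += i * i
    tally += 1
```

Sum of squares and count
`acc, tally` takes the values: (0, 0) → (1, 0) → (1, 1) → (5, 1) → (5, 2) → (14, 2) → (14, 3) → (30, 3) → (30, 4) → (55, 4) → (55, 5)

Answer: 55, 5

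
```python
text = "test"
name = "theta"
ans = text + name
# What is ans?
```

Trace:
`text = "test"` → text = 'test'
`name = "theta"` → name = 'theta'
`ans = text + name` → ans = 'testtheta'
So ans = 'testtheta'

Answer: 'testtheta'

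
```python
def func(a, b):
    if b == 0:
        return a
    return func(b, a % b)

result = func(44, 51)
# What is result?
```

func(44, 51) -> func(51, 44) -> func(44, 7) -> func(7, 2) -> func(2, 1) -> func(1, 0) -> 1

Answer: 1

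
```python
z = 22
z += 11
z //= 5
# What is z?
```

Trace:
`z = 22` → z = 22
`z += 11` → z = 33
`z //= 5` → z = 6
So z = 6

Answer: 6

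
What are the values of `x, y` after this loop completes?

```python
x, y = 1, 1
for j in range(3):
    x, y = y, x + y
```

Fibonacci: after 3 iterations
`x, y` takes the values: (1, 1) → (1, 2) → (2, 3) → (3, 5)

Answer: 3, 5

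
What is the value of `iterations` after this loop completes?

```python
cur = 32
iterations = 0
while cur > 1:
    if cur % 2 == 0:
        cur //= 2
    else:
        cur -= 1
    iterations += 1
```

Steps to reduce 32 to 1
`iterations` takes the values: 0 → 1 → 2 → 3 → 4 → 5

Answer: 5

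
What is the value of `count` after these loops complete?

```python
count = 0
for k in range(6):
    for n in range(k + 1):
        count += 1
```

Triangle: 1 + 2 + ... + 6
`count` takes the values: 0 → 1 → 2 → 3 → 4 → 5 → 6 → 7 → 8 → 9 → 10 → 11 → 12 → 13 → 14 → 15 → 16 → 17 → 18 → 19 → 20 → 21

Answer: 21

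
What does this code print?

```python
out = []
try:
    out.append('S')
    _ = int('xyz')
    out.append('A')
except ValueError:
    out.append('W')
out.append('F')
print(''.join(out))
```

Execution trace: 'S' (try body) → 'W' (except ValueError) → 'F' (after the try/except). Output: SWF

Answer: SWF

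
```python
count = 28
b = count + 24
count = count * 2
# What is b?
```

Trace:
`count = 28` → count = 28
`b = count + 24` → b = 52
`count = count * 2` → count = 56
So b = 52

Answer: 52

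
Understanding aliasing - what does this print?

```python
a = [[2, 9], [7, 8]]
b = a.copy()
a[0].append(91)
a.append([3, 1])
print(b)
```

Key concept: shallow copy with nested lists.
Step by step:
`a = [[2, 9], [7, 8]]` → a = [[2, 9], [7, 8]]
`b = a.copy()` → b = [[2, 9], [7, 8]]
`a[0].append(91)` → a = [[2, 9, 91], [7, 8]]; b = [[2, 9, 91], [7, 8]]
`a.append([3, 1])` → a = [[2, 9, 91], [7, 8], [3, 1]]
`print(b)` → prints [[2, 9, 91], [7, 8]]

Answer: [[2, 9, 91], [7, 8]]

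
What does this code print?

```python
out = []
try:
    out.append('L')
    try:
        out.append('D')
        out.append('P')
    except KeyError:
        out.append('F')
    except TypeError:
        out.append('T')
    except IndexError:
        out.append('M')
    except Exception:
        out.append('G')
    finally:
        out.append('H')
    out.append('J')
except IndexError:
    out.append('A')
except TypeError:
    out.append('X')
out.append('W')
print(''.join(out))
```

Execution trace: 'L' (try body) → 'D' (inner try body) → 'P' (inner try body, no exception) → 'H' (inner finally) → 'J' (try body, no exception) → 'W' (after the try/except). Output: LDPHJW

Answer: LDPHJW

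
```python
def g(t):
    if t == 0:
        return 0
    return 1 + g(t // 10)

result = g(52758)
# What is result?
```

Count of digits of 52758: 5

Answer: 5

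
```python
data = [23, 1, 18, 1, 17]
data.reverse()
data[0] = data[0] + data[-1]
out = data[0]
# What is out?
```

Trace:
`data = [23, 1, 18, 1, 17]` → data = [23, 1, 18, 1, 17]
`data.reverse()` → data = [17, 1, 18, 1, 23]
`data[0] = data[0] + data[-1]` → data = [40, 1, 18, 1, 23]
`out = data[0]` → out = 40
So out = 40

Answer: 40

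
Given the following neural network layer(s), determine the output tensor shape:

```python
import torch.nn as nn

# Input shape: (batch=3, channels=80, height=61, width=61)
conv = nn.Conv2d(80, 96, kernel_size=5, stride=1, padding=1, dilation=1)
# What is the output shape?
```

Input: (3, 80, 61, 61) -> Output: (3, 96, 59, 59)

Answer: (3, 96, 59, 59)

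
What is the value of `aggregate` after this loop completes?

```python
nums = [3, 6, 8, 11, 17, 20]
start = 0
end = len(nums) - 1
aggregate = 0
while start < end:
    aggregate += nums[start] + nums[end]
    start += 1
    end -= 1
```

Sum of pairs from ends
`aggregate` takes the values: 0 → 23 → 46 → 65

Answer: 65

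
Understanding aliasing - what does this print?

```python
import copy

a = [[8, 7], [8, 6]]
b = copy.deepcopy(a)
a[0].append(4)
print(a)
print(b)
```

Key concept: deep copy is fully independent.
Step by step:
`a = [[8, 7], [8, 6]]` → a = [[8, 7], [8, 6]]
`b = copy.deepcopy(a)` → b = [[8, 7], [8, 6]]
`a[0].append(4)` → a = [[8, 7, 4], [8, 6]]
`print(a)` → prints [[8, 7, 4], [8, 6]]
`print(b)` → prints [[8, 7], [8, 6]]

Answer:
[[8, 7, 4], [8, 6]]
[[8, 7], [8, 6]]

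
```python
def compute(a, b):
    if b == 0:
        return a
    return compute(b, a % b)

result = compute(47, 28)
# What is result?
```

compute(47, 28) -> compute(28, 19) -> compute(19, 9) -> compute(9, 1) -> compute(1, 0) -> 1

Answer: 1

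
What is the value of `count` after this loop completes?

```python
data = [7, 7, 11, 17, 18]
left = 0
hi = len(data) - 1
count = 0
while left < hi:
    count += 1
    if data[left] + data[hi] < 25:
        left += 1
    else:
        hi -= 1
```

Steps to find pair summing to 25
`count` takes the values: 0 → 1 → 2 → 3 → 4

Answer: 4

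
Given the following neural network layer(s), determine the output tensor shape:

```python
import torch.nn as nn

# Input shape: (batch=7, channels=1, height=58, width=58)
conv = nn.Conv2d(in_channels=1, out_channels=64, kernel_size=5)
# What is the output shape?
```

Input: (7, 1, 58, 58) -> Output: (7, 64, 54, 54)

Answer: (7, 64, 54, 54)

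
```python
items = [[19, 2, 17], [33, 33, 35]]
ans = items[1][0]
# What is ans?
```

Trace:
`items = [[19, 2, 17], [33, 33, 35]]` → items = [[19, 2, 17], [33, 33, 35]]
`ans = items[1][0]` → ans = 33
So ans = 33

Answer: 33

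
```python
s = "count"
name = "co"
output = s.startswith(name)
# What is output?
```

Trace:
`s = "count"` → s = 'count'
`name = "co"` → name = 'co'
`output = s.startswith(name)` → output = True
So output = True

Answer: True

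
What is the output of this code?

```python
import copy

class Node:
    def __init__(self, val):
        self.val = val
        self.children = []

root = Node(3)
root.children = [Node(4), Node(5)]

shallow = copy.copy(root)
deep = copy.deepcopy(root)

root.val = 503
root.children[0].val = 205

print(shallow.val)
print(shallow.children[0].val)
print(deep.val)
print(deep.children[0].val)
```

Key concept: deep copy with custom objects.
Step by step:
`root = Node(3)` → root = Node(val=3, children=[])
`root.children = [Node(4), Node(5)]` → root = Node(val=3, children=[Node(val=4, children=[]), Node(val=5, children=[])])
`shallow = copy.copy(root)` → shallow = Node(val=3, children=[Node(val=4, children=[]), Node(val=5, children=[])])
`deep = copy.deepcopy(root)` → deep = Node(val=3, children=[Node(val=4, children=[]), Node(val=5, children=[])])
`root.val = 503` → root = Node(val=503, children=[Node(val=4, children=[]), Node(val=5, children=[])])
`root.children[0].val = 205` → root = Node(val=503, children=[Node(val=205, children=[]), Node(val=5, children=[])]); shallow = Node(val=3, children=[Node(val=205, children=[]), Node(val=5, children=[])])
`print(shallow.val)` → prints 3
`print(shallow.children[0].val)` → prints 205
`print(deep.val)` → prints 3
`print(deep.children[0].val)` → prints 4

Answer:
3
205
3
4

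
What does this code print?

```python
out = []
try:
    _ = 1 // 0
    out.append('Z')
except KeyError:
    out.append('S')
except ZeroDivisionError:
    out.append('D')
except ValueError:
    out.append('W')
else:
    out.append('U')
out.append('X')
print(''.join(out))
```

Execution trace: 'D' (except ZeroDivisionError) → 'X' (after the try/except). Output: DX

Answer: DX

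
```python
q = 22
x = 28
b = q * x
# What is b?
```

Trace:
`q = 22` → q = 22
`x = 28` → x = 28
`b = q * x` → b = 616
So b = 616

Answer: 616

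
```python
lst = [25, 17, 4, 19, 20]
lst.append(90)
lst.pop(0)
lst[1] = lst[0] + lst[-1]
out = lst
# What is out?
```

Trace:
`lst = [25, 17, 4, 19, 20]` → lst = [25, 17, 4, 19, 20]
`lst.append(90)` → lst = [25, 17, 4, 19, 20, 90]
`lst.pop(0)` → lst = [17, 4, 19, 20, 90]
`lst[1] = lst[0] + lst[-1]` → lst = [17, 107, 19, 20, 90]
`out = lst` → out = [17, 107, 19, 20, 90]
So out = [17, 107, 19, 20, 90]

Answer: [17, 107, 19, 20, 90]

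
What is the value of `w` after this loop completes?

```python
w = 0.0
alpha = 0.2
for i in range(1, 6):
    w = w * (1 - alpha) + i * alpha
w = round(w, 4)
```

Moving average with lr=0.2
`w` takes the values: 0.0 → 0.2 → 0.56 → 1.048 → 1.6384 → 2.31072 → 2.3107

Answer: 2.3107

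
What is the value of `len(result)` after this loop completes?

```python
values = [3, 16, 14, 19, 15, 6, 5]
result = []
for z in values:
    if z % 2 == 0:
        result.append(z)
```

Count even numbers in [3, 16, 14, 19, 15, 6, 5]
`result` takes the values: [] → [16] → [16, 14] → [16, 14, 6]
So `len(result)` = 3

Answer: 3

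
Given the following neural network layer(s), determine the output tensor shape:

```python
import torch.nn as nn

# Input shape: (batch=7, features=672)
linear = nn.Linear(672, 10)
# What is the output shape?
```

Input: (7, 672) -> Output: (7, 10)

Answer: (7, 10)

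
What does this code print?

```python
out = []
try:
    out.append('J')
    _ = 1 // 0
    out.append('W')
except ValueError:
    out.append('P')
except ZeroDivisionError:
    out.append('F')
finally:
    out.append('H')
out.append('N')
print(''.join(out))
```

Execution trace: 'J' (try body) → 'F' (except ZeroDivisionError) → 'H' (finally) → 'N' (after the try/except). Output: JFHN

Answer: JFHN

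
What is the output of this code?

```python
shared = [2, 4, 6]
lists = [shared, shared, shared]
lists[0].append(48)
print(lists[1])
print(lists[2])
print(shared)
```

Key concept: list of same reference.
Step by step:
`shared = [2, 4, 6]` → shared = [2, 4, 6]
`lists = [shared, shared, shared]` → lists = [[2, 4, 6], [2, 4, 6], [2, 4, 6]]
`lists[0].append(48)` → shared = [2, 4, 6, 48]; lists = [[2, 4, 6, 48], [2, 4, 6, 48], [2, 4, 6, 48]]
`print(lists[1])` → prints [2, 4, 6, 48]
`print(lists[2])` → prints [2, 4, 6, 48]
`print(shared)` → prints [2, 4, 6, 48]

Answer:
[2, 4, 6, 48]
[2, 4, 6, 48]
[2, 4, 6, 48]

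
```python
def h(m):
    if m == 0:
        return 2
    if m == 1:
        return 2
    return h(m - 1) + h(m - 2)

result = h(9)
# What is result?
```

Build up from base cases: h(0)=2, h(1)=2, h(2)=4, h(3)=6, h(4)=10, h(5)=16, h(6)=26, ..., h(9)=110

Answer: 110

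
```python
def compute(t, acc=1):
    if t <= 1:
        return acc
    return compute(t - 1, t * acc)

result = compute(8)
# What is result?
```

Accumulator trace (n, acc): (8, 1) -> (7, 8) -> (6, 56) -> (5, 336) -> (4, 1680) -> (3, 6720) -> (2, 20160) -> (1, 40320) -> return 40320

Answer: 40320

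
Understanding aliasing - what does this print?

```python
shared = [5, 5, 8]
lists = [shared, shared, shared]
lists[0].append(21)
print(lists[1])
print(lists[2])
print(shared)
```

Key concept: list of same reference.
Step by step:
`shared = [5, 5, 8]` → shared = [5, 5, 8]
`lists = [shared, shared, shared]` → lists = [[5, 5, 8], [5, 5, 8], [5, 5, 8]]
`lists[0].append(21)` → shared = [5, 5, 8, 21]; lists = [[5, 5, 8, 21], [5, 5, 8, 21], [5, 5, 8, 21]]
`print(lists[1])` → prints [5, 5, 8, 21]
`print(lists[2])` → prints [5, 5, 8, 21]
`print(shared)` → prints [5, 5, 8, 21]

Answer:
[5, 5, 8, 21]
[5, 5, 8, 21]
[5, 5, 8, 21]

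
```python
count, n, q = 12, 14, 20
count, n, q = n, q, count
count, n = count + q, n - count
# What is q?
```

Trace:
`count, n, q = 12, 14, 20` → count = 12; n = 14; q = 20
`count, n, q = n, q, count` → count = 14; n = 20; q = 12
`count, n = count + q, n - count` → count = 26; n = 6
So q = 12

Answer: 12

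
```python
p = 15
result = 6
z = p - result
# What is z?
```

Trace:
`p = 15` → p = 15
`result = 6` → result = 6
`z = p - result` → z = 9
So z = 9

Answer: 9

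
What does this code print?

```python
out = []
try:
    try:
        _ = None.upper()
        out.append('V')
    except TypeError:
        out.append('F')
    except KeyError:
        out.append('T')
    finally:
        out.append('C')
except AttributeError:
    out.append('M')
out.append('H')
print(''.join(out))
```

Execution trace: 'C' (finally) → 'M' (outer except AttributeError) → 'H' (after the try/except). Output: CMH

Answer: CMH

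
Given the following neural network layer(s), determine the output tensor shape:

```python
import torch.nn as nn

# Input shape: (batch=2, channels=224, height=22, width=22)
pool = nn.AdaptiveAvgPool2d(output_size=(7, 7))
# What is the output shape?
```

Input: (2, 224, 22, 22) -> Output: (2, 224, 7, 7)

Answer: (2, 224, 7, 7)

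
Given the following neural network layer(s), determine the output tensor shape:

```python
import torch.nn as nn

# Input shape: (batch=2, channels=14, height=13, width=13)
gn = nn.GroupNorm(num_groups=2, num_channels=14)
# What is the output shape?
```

Input: (2, 14, 13, 13) -> Output: (2, 14, 13, 13)

Answer: (2, 14, 13, 13)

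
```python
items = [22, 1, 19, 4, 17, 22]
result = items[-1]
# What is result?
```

Trace:
`items = [22, 1, 19, 4, 17, 22]` → items = [22, 1, 19, 4, 17, 22]
`result = items[-1]` → result = 22
So result = 22

Answer: 22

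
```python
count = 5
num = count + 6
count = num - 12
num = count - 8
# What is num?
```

Trace:
`count = 5` → count = 5
`num = count + 6` → num = 11
`count = num - 12` → count = -1
`num = count - 8` → num = -9
So num = -9

Answer: -9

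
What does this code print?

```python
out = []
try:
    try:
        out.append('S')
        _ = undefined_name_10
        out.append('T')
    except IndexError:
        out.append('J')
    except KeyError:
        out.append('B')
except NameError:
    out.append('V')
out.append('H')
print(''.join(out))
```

Execution trace: 'S' (try body) → 'V' (outer except NameError) → 'H' (after the try/except). Output: SVH

Answer: SVH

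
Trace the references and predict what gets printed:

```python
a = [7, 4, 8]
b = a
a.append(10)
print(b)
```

Key concept: basic list aliasing.
Step by step:
`a = [7, 4, 8]` → a = [7, 4, 8]
`b = a` → b = [7, 4, 8] (same object as a)
`a.append(10)` → a = [7, 4, 8, 10] (same object as b); b = [7, 4, 8, 10] (same object as a)
`print(b)` → prints [7, 4, 8, 10]

Answer: [7, 4, 8, 10]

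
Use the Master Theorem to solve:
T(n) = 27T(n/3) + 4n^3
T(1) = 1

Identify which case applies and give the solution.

a=27, b=3, f(n)=4n^3. log_3(27) = 3. Since c=3 = 3, Case 2 applies: T(n) = Θ(n^log_b(a) · log n) = O(n^3 log n).

Answer: O(n^3 log n) - Case 2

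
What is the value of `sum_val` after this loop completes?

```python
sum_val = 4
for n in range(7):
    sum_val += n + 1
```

Start at 4, add 1 to 7 = 32
`sum_val` takes the values: 4 → 5 → 7 → 10 → 14 → 19 → 25 → 32

Answer: 32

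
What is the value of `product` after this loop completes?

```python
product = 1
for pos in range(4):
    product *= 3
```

3^4 = 81
`product` takes the values: 1 → 3 → 9 → 27 → 81

Answer: 81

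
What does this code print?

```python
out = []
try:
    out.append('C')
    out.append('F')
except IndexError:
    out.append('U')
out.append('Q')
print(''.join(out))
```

Execution trace: 'C' (try body) → 'F' (try body, no exception) → 'Q' (after the try/except). Output: CFQ

Answer: CFQ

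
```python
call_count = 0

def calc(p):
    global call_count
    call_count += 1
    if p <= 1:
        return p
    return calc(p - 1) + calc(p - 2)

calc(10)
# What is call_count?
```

Calls(p) = 1 + Calls(p-1) + Calls(p-2); Calls(0)=Calls(1)=1. For p=10 this gives 177.

Answer: 177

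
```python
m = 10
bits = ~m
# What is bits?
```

Trace:
`m = 10` → m = 10
`bits = ~m` → bits = -11
So bits = -11

Answer: -11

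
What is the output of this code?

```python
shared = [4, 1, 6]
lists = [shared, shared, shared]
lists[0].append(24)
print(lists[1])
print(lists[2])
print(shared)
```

Key concept: list of same reference.
Step by step:
`shared = [4, 1, 6]` → shared = [4, 1, 6]
`lists = [shared, shared, shared]` → lists = [[4, 1, 6], [4, 1, 6], [4, 1, 6]]
`lists[0].append(24)` → shared = [4, 1, 6, 24]; lists = [[4, 1, 6, 24], [4, 1, 6, 24], [4, 1, 6, 24]]
`print(lists[1])` → prints [4, 1, 6, 24]
`print(lists[2])` → prints [4, 1, 6, 24]
`print(shared)` → prints [4, 1, 6, 24]

Answer:
[4, 1, 6, 24]
[4, 1, 6, 24]
[4, 1, 6, 24]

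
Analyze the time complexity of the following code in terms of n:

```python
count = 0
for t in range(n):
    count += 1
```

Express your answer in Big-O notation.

Each loop level contributes: n. Multiplying the contributions gives O(n).

Answer: O(n)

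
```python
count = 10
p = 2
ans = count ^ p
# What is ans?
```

Trace:
`count = 10` → count = 10
`p = 2` → p = 2
`ans = count ^ p` → ans = 8
So ans = 8

Answer: 8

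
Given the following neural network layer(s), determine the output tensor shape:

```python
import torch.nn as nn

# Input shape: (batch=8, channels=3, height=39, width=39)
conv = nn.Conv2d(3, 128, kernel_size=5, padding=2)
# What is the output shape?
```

Input: (8, 3, 39, 39) -> Output: (8, 128, 39, 39)

Answer: (8, 128, 39, 39)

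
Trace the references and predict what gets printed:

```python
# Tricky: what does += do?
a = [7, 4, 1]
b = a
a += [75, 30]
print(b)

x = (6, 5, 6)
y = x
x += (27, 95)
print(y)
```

Key concept: += behavior differs for mutable vs immutable.
Step by step:
`a = [7, 4, 1]` → a = [7, 4, 1]
`b = a` → b = [7, 4, 1] (same object as a)
`a += [75, 30]` → a = [7, 4, 1, 75, 30] (same object as b); b = [7, 4, 1, 75, 30] (same object as a)
`print(b)` → prints [7, 4, 1, 75, 30]
`x = (6, 5, 6)` → x = (6, 5, 6)
`y = x` → y = (6, 5, 6)
`x += (27, 95)` → x = (6, 5, 6, 27, 95)
`print(y)` → prints (6, 5, 6)

Answer:
[7, 4, 1, 75, 30]
(6, 5, 6)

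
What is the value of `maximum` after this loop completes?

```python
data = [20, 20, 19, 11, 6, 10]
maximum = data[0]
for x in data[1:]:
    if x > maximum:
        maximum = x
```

Maximum of [20, 20, 19, 11, 6, 10]
`maximum` takes the values: 20

Answer: 20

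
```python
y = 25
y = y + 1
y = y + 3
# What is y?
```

Trace:
`y = 25` → y = 25
`y = y + 1` → y = 26
`y = y + 3` → y = 29
So y = 29

Answer: 29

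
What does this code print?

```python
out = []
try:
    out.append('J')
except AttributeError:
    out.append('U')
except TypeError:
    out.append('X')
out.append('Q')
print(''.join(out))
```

Execution trace: 'J' (try body, no exception) → 'Q' (after the try/except). Output: JQ

Answer: JQ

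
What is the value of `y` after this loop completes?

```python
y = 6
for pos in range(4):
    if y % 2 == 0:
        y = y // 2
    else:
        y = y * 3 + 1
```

Collatz-style transformation from 6
`y` takes the values: 6 → 3 → 10 → 5 → 16

Answer: 16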